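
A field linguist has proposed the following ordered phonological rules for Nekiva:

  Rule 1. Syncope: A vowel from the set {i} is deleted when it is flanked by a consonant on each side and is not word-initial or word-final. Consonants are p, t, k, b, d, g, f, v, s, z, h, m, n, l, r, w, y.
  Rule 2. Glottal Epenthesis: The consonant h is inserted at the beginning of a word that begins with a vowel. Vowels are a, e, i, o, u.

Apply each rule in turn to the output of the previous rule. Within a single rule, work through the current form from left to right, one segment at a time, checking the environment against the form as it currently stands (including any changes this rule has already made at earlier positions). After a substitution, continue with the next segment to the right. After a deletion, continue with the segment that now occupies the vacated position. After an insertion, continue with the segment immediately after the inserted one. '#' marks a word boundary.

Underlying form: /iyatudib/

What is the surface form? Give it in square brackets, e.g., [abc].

Rule 1 Syncope: [iyatudib] → [iyatudb]
Rule 2 Glottal Epenthesis: [iyatudb] → [hiyatudb]

[hiyatudb]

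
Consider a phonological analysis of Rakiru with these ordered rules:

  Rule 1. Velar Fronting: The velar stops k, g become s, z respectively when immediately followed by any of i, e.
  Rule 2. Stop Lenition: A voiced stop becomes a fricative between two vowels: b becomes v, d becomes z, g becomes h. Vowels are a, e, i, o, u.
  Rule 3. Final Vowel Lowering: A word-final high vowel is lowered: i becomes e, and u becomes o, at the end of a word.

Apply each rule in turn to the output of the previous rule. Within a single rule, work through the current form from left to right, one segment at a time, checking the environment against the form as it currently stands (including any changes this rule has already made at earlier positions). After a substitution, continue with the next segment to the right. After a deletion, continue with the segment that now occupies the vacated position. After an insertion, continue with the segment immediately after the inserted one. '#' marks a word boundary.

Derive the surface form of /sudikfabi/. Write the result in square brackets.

[suzikfave]

Rule 1 Velar Fronting: no change — [sudikfabi]
Rule 2 Stop Lenition: [sudikfabi] → [suzikfavi]
Rule 3 Final Vowel Lowering: [suzikfavi] → [suzikfave]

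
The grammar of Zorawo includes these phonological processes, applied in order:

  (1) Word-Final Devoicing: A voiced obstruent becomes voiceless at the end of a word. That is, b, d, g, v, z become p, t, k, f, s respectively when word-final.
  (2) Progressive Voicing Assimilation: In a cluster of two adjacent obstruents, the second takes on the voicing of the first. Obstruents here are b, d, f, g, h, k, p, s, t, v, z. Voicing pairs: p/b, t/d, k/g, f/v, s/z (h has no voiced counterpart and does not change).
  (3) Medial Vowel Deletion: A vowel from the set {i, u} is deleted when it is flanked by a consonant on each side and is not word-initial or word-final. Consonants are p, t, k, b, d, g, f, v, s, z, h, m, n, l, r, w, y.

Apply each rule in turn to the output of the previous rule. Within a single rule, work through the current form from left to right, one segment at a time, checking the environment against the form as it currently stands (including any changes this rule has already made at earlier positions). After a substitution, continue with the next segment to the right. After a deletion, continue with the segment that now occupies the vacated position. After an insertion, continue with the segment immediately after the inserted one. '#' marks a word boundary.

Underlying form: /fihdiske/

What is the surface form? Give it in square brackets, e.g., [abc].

(1) Word-Final Devoicing: no change — [fihdiske]
(2) Progressive Voicing Assimilation: [fihdiske] → [fihtiske]
(3) Medial Vowel Deletion: [fihtiske] → [fhtske]

[fhtske]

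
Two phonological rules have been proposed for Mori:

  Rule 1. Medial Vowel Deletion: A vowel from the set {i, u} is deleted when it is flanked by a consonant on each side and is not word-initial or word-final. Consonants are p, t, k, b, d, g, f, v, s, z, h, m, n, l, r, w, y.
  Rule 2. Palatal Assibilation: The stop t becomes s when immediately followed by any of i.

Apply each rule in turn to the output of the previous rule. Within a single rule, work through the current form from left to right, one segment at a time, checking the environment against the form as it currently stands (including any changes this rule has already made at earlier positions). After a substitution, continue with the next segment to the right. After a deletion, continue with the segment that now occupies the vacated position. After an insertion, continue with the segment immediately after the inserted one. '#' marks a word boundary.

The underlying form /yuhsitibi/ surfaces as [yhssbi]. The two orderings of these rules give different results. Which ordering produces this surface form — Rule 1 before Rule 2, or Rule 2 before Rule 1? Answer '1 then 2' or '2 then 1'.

2 then 1

Order 1 then 2:
  1 Medial Vowel Deletion: [yuhsitibi] → [yhstbi]
  2 Palatal Assibilation: no change — [yhstbi]
  result: [yhstbi]
Order 2 then 1:
  2 Palatal Assibilation: [yuhsitibi] → [yuhsisibi]
  1 Medial Vowel Deletion: [yuhsisibi] → [yhssbi]
  result: [yhssbi]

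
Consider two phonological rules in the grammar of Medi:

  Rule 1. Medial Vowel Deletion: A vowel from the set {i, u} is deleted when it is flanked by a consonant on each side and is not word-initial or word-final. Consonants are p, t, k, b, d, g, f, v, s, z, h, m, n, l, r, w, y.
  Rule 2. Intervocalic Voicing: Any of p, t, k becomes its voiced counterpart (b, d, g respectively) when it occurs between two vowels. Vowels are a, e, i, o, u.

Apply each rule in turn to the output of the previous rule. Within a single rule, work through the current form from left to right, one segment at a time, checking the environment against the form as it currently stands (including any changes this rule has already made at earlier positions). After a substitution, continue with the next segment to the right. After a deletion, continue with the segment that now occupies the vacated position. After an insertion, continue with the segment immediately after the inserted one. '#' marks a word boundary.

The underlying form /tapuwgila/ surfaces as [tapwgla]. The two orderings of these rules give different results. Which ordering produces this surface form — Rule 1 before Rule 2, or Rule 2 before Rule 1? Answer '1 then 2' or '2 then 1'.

Order 1 then 2:
  1 Medial Vowel Deletion: [tapuwgila] → [tapwgla]
  2 Intervocalic Voicing: no change — [tapwgla]
  result: [tapwgla]
Order 2 then 1:
  2 Intervocalic Voicing: [tapuwgila] → [tabuwgila]
  1 Medial Vowel Deletion: [tabuwgila] → [tabwgla]
  result: [tabwgla]

1 then 2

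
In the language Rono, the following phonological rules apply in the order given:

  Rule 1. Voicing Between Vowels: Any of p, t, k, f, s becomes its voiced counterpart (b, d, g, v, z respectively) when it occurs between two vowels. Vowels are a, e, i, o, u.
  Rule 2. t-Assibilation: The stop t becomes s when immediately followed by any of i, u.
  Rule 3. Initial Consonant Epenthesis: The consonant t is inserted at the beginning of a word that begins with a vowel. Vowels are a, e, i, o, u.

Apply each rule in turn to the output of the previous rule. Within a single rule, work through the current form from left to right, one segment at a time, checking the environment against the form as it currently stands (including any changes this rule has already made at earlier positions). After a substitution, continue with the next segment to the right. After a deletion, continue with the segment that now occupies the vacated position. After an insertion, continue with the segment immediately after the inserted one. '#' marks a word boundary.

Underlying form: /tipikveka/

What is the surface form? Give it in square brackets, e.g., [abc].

[sibikvega]

Rule 1 Voicing Between Vowels: [tipikveka] → [tibikvega]
Rule 2 t-Assibilation: [tibikvega] → [sibikvega]
Rule 3 Initial Consonant Epenthesis: no change — [sibikvega]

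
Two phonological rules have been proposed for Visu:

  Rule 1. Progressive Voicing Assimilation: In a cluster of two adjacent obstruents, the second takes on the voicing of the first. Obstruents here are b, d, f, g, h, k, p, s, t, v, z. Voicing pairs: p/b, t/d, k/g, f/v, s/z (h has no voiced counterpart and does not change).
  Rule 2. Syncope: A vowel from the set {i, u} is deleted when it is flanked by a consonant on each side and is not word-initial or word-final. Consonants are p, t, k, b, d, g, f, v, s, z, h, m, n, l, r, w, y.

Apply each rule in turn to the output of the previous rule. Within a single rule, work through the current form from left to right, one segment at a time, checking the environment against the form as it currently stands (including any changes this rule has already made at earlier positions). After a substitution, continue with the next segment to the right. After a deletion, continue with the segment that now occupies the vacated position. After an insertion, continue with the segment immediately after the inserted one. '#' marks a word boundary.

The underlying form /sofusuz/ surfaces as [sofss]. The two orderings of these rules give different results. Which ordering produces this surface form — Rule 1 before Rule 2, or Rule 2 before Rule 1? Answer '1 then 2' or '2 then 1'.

2 then 1

Order 1 then 2:
  1 Progressive Voicing Assimilation: no change — [sofusuz]
  2 Syncope: [sofusuz] → [sofsz]
  result: [sofsz]
Order 2 then 1:
  2 Syncope: [sofusuz] → [sofsz]
  1 Progressive Voicing Assimilation: [sofsz] → [sofss]
  result: [sofss]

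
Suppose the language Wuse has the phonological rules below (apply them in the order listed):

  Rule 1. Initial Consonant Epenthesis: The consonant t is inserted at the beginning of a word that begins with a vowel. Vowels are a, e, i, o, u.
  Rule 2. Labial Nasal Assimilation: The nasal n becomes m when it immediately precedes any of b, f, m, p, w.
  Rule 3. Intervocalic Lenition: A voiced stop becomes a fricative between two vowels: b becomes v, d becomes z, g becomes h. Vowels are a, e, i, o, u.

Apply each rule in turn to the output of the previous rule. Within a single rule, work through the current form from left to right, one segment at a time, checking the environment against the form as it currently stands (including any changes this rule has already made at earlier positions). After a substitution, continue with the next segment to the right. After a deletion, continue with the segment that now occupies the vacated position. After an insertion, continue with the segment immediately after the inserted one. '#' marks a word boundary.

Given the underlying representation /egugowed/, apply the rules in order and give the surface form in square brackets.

[tehuhowed]

Rule 1 Initial Consonant Epenthesis: [egugowed] → [tegugowed]
Rule 2 Labial Nasal Assimilation: no change — [tegugowed]
Rule 3 Intervocalic Lenition: [tegugowed] → [tehuhowed]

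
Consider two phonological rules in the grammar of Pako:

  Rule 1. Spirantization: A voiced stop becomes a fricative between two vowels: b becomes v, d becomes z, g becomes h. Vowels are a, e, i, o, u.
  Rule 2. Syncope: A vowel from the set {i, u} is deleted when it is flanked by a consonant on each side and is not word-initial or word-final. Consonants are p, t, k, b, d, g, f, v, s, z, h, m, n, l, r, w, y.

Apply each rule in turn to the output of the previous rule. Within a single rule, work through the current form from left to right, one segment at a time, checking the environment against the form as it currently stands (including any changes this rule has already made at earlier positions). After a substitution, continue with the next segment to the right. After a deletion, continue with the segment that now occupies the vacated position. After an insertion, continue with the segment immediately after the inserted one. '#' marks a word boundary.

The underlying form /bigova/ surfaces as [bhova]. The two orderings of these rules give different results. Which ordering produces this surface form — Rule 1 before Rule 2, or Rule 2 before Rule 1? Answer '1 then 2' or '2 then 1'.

Order 1 then 2:
  1 Spirantization: [bigova] → [bihova]
  2 Syncope: [bihova] → [bhova]
  result: [bhova]
Order 2 then 1:
  2 Syncope: [bigova] → [bgova]
  1 Spirantization: no change — [bgova]
  result: [bgova]

1 then 2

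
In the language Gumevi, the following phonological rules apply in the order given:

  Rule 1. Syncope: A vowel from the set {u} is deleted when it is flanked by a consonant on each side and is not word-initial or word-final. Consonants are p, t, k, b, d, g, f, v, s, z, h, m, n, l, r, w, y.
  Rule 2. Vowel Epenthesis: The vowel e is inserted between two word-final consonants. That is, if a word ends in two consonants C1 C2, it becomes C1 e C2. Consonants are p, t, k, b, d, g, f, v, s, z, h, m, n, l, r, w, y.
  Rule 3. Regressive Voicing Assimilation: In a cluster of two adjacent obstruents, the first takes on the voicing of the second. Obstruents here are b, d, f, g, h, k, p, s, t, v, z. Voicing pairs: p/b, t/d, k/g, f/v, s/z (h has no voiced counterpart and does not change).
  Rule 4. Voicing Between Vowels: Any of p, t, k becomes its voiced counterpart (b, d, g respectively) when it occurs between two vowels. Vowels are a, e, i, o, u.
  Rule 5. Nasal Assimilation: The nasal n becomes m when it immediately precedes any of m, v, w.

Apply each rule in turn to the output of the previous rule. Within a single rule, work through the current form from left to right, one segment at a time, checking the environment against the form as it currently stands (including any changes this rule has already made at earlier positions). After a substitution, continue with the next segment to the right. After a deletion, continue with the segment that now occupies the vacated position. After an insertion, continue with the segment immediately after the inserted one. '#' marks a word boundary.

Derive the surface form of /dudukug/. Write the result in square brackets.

[dtkeg]

Rule 1 Syncope: [dudukug] → [ddkg]
Rule 2 Vowel Epenthesis: [ddkg] → [ddkeg]
Rule 3 Regressive Voicing Assimilation: [ddkeg] → [dtkeg]
Rule 4 Voicing Between Vowels: no change — [dtkeg]
Rule 5 Nasal Assimilation: no change — [dtkeg]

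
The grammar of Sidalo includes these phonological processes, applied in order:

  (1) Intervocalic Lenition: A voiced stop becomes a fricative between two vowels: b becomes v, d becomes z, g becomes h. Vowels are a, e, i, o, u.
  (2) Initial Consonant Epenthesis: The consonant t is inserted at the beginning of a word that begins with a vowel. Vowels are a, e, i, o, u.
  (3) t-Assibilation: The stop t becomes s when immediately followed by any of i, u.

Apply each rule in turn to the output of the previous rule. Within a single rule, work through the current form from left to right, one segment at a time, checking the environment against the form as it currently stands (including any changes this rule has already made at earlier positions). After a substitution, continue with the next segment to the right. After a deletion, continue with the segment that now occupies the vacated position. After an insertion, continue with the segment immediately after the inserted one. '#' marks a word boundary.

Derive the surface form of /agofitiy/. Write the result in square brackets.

(1) Intervocalic Lenition: [agofitiy] → [ahofitiy]
(2) Initial Consonant Epenthesis: [ahofitiy] → [tahofitiy]
(3) t-Assibilation: [tahofitiy] → [tahofisiy]

[tahofisiy]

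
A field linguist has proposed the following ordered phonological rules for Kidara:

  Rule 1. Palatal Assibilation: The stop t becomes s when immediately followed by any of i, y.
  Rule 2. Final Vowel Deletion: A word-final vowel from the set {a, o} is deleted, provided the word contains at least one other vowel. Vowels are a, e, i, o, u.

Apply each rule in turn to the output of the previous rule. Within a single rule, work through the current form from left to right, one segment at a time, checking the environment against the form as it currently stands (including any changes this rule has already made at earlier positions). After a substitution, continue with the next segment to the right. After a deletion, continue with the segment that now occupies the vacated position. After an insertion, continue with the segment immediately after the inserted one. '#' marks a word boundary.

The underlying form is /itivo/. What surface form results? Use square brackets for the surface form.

Rule 1 Palatal Assibilation: [itivo] → [isivo]
Rule 2 Final Vowel Deletion: [isivo] → [isiv]

[isiv]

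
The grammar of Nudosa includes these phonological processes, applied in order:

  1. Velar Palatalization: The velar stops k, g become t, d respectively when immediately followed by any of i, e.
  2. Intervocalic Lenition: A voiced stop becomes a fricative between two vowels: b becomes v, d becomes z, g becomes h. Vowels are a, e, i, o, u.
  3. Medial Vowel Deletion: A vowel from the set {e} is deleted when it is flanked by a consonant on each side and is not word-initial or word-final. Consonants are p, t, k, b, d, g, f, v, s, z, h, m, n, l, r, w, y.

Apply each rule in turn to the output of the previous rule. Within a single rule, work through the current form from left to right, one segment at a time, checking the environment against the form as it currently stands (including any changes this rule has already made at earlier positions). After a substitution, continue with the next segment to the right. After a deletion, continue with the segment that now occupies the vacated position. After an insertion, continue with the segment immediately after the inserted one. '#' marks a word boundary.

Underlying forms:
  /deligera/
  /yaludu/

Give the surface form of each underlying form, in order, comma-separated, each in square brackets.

/deligera/:
  1 Velar Palatalization: [deligera] → [delidera]
  2 Intervocalic Lenition: [delidera] → [delizera]
  3 Medial Vowel Deletion: [delizera] → [dlizra]
/yaludu/:
  1 Velar Palatalization: no change — [yaludu]
  2 Intervocalic Lenition: [yaludu] → [yaluzu]
  3 Medial Vowel Deletion: no change — [yaluzu]

[dlizra], [yaluzu]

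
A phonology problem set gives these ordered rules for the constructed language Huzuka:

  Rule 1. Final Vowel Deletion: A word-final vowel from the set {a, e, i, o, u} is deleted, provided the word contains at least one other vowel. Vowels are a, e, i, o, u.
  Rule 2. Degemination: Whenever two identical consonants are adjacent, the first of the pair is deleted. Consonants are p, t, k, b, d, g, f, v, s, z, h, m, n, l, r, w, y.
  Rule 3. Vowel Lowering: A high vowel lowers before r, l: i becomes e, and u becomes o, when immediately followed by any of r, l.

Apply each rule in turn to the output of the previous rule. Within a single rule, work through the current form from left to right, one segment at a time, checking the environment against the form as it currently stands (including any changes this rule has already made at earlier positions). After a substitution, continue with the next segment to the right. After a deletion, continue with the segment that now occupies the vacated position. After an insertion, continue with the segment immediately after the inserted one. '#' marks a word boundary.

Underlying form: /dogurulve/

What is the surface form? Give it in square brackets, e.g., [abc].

Rule 1 Final Vowel Deletion: [dogurulve] → [dogurulv]
Rule 2 Degemination: no change — [dogurulv]
Rule 3 Vowel Lowering: [dogurulv] → [dogorolv]

[dogorolv]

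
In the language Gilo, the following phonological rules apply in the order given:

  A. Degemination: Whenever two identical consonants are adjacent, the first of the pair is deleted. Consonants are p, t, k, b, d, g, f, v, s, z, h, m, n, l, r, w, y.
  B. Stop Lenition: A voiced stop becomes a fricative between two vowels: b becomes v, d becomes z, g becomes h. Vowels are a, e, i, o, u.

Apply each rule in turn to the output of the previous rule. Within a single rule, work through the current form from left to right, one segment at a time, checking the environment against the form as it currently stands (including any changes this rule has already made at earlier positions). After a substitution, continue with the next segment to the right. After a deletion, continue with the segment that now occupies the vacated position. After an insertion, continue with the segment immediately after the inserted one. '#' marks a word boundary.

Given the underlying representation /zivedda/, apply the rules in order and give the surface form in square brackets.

A Degemination: [zivedda] → [ziveda]
B Stop Lenition: [ziveda] → [ziveza]

[ziveza]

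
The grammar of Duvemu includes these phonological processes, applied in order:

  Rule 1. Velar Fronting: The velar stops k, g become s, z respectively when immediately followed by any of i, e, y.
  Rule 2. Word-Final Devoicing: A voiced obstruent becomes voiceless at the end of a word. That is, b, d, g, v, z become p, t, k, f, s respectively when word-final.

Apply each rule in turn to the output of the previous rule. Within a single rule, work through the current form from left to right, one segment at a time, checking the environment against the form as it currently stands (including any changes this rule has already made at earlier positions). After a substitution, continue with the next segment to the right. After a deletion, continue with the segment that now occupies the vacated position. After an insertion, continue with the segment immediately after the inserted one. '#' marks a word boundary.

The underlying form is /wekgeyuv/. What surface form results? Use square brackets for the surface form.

[wekzeyuf]

Rule 1 Velar Fronting: [wekgeyuv] → [wekzeyuv]
Rule 2 Word-Final Devoicing: [wekzeyuv] → [wekzeyuf]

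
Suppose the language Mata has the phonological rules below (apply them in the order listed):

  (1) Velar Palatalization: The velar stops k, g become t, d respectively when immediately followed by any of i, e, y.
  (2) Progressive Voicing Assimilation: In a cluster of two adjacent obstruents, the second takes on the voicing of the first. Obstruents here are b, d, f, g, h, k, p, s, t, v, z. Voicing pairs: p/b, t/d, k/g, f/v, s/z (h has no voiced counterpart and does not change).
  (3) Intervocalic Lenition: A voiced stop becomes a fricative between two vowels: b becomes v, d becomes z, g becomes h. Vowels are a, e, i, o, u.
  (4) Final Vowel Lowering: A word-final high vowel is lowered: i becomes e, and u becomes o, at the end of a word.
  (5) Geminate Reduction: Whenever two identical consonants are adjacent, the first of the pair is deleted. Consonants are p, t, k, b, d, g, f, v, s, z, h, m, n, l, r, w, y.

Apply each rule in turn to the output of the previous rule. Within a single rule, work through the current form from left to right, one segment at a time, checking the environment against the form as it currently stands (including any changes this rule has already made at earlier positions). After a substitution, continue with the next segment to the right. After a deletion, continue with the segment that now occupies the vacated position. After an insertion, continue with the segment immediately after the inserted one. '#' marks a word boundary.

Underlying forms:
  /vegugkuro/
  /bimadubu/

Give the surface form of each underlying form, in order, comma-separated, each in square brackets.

[vehuguro], [bimazuvo]

/vegugkuro/:
  (1) Velar Palatalization: no change — [vegugkuro]
  (2) Progressive Voicing Assimilation: [vegugkuro] → [vegugguro]
  (3) Intervocalic Lenition: [vegugguro] → [vehugguro]
  (4) Final Vowel Lowering: no change — [vehugguro]
  (5) Geminate Reduction: [vehugguro] → [vehuguro]
/bimadubu/:
  (1) Velar Palatalization: no change — [bimadubu]
  (2) Progressive Voicing Assimilation: no change — [bimadubu]
  (3) Intervocalic Lenition: [bimadubu] → [bimazuvu]
  (4) Final Vowel Lowering: [bimazuvu] → [bimazuvo]
  (5) Geminate Reduction: no change — [bimazuvo]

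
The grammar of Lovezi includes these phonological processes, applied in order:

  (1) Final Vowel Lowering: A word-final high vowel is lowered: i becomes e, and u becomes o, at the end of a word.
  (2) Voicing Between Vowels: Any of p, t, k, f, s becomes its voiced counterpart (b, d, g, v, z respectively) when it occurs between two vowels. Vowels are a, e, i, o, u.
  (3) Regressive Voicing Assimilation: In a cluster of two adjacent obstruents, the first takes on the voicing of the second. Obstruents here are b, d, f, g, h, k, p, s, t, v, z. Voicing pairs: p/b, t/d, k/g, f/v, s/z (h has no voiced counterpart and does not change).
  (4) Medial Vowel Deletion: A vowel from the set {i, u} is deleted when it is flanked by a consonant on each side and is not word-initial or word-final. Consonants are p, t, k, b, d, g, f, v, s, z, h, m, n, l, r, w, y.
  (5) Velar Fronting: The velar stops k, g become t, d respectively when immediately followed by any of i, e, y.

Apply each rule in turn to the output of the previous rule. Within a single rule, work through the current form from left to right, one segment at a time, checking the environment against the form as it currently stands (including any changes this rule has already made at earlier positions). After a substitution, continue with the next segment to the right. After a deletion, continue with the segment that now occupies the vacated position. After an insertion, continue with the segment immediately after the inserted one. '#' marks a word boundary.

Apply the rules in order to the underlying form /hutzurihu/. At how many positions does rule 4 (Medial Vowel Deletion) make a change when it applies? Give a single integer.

(1) Final Vowel Lowering: [hutzurihu] → [hutzuriho]
(2) Voicing Between Vowels: no change — [hutzuriho]
(3) Regressive Voicing Assimilation: [hutzuriho] → [hudzuriho]
(4) Medial Vowel Deletion: [hudzuriho] → [hdzrho]
(5) Velar Fronting: no change — [hdzrho]
Rule 4 changed 3 position(s).

3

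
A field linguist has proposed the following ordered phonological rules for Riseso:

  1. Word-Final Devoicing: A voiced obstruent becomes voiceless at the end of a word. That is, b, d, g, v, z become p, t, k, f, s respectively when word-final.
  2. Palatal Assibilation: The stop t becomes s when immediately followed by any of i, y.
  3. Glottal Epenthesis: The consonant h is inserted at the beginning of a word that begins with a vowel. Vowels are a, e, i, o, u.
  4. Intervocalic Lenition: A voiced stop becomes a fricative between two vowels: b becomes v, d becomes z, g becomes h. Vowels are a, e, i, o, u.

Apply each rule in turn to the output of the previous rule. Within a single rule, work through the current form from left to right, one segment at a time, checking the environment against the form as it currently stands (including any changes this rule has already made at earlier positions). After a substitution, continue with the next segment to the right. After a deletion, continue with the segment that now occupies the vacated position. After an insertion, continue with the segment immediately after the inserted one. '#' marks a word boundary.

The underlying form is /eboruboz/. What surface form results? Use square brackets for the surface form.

[hevoruvos]

1 Word-Final Devoicing: [eboruboz] → [eborubos]
2 Palatal Assibilation: no change — [eborubos]
3 Glottal Epenthesis: [eborubos] → [heborubos]
4 Intervocalic Lenition: [heborubos] → [hevoruvos]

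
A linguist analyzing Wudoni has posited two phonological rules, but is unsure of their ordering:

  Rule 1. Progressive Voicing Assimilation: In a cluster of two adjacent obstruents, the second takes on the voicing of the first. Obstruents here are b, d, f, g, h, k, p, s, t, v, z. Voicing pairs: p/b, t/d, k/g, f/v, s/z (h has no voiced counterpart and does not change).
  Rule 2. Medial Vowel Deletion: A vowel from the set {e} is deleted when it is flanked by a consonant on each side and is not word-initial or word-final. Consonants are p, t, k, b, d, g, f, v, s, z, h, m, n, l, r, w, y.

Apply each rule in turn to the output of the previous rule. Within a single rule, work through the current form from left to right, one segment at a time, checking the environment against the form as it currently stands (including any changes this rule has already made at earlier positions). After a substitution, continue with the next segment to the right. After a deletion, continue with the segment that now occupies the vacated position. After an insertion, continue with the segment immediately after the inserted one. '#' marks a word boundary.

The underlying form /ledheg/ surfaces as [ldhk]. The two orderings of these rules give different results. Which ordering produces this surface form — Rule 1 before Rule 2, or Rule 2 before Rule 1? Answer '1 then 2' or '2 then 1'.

Order 1 then 2:
  1 Progressive Voicing Assimilation: no change — [ledheg]
  2 Medial Vowel Deletion: [ledheg] → [ldhg]
  result: [ldhg]
Order 2 then 1:
  2 Medial Vowel Deletion: [ledheg] → [ldhg]
  1 Progressive Voicing Assimilation: [ldhg] → [ldhk]
  result: [ldhk]

2 then 1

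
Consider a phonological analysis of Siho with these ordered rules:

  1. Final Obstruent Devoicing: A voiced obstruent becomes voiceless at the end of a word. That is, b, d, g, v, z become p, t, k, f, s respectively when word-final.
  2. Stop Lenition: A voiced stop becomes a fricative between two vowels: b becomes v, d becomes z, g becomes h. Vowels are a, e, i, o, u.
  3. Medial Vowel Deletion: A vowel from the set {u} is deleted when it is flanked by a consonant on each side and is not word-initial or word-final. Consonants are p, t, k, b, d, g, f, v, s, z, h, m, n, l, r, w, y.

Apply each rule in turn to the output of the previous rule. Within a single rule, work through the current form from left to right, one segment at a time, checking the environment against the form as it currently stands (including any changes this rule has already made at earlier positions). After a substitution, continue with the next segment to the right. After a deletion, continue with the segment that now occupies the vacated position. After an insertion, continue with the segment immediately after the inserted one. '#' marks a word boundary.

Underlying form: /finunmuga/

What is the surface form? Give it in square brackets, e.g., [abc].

[finnmha]

1 Final Obstruent Devoicing: no change — [finunmuga]
2 Stop Lenition: [finunmuga] → [finunmuha]
3 Medial Vowel Deletion: [finunmuha] → [finnmha]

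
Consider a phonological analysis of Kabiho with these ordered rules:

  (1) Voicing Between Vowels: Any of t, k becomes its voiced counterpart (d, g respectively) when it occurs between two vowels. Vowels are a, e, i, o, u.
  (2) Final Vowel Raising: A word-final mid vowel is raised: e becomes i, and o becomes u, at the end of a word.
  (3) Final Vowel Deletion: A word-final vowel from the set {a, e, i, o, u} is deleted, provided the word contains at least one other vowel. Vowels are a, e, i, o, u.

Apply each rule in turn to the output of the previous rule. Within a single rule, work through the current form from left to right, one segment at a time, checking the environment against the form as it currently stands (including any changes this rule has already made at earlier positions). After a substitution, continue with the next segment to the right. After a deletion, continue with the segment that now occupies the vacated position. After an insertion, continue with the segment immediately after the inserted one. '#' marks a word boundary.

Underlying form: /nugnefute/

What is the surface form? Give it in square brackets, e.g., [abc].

[nugnefud]

(1) Voicing Between Vowels: [nugnefute] → [nugnefude]
(2) Final Vowel Raising: [nugnefude] → [nugnefudi]
(3) Final Vowel Deletion: [nugnefudi] → [nugnefud]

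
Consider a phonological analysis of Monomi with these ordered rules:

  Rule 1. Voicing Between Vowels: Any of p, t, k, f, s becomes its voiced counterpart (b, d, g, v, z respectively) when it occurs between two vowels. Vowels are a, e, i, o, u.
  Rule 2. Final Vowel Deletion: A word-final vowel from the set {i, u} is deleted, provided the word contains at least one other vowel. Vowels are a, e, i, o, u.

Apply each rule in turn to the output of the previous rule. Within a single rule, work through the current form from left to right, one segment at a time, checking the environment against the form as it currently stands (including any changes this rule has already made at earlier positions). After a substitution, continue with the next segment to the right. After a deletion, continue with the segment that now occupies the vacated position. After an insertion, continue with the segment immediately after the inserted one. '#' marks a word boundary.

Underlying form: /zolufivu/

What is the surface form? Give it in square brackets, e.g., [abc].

[zoluviv]

Rule 1 Voicing Between Vowels: [zolufivu] → [zoluvivu]
Rule 2 Final Vowel Deletion: [zoluvivu] → [zoluviv]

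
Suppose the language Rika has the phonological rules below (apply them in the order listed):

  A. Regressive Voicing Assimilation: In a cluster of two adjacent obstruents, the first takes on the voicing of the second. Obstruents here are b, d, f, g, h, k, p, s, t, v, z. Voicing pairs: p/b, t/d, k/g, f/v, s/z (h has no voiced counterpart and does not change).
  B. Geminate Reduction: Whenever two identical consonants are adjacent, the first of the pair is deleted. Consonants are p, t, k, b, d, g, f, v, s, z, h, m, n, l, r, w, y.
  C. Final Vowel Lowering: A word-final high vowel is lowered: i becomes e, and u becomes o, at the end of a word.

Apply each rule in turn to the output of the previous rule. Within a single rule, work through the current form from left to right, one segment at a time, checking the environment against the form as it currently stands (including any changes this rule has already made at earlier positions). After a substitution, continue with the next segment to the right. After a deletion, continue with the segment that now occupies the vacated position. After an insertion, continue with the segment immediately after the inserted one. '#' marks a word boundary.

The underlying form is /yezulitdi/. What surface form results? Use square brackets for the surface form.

A Regressive Voicing Assimilation: [yezulitdi] → [yezuliddi]
B Geminate Reduction: [yezuliddi] → [yezulidi]
C Final Vowel Lowering: [yezulidi] → [yezulide]

[yezulide]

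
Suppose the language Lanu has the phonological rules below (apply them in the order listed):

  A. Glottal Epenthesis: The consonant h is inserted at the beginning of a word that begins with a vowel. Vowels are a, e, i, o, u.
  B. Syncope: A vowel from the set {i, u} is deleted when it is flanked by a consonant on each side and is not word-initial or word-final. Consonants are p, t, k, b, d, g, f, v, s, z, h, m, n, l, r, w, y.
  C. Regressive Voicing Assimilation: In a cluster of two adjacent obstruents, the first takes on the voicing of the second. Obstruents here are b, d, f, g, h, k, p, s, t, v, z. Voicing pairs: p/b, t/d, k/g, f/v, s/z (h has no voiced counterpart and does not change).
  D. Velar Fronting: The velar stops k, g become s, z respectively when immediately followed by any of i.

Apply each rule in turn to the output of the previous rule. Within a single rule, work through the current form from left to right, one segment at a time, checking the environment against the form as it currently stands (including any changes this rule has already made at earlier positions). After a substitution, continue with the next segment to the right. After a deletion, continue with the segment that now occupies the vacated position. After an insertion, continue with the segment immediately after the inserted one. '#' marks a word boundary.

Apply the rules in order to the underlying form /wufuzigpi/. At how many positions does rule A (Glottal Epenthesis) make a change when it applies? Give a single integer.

0

A Glottal Epenthesis: no change — [wufuzigpi]
B Syncope: [wufuzigpi] → [wfzgpi]
C Regressive Voicing Assimilation: [wfzgpi] → [wvzkpi]
D Velar Fronting: no change — [wvzkpi]
Rule A changed 0 position(s).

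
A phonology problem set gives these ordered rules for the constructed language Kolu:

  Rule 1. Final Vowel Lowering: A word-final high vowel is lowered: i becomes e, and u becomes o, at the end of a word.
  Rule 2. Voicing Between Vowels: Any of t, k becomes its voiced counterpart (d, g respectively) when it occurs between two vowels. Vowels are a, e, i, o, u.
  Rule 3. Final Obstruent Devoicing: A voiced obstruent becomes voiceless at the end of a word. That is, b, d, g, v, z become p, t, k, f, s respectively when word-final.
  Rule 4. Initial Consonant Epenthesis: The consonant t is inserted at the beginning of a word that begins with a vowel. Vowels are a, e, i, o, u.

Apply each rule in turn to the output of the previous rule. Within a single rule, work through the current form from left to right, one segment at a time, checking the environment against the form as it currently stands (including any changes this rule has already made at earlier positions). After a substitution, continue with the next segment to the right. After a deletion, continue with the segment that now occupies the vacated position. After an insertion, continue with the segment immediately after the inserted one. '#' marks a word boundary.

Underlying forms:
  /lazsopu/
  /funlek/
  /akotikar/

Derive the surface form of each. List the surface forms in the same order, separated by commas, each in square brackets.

/lazsopu/:
  Rule 1 Final Vowel Lowering: [lazsopu] → [lazsopo]
  Rule 2 Voicing Between Vowels: no change — [lazsopo]
  Rule 3 Final Obstruent Devoicing: no change — [lazsopo]
  Rule 4 Initial Consonant Epenthesis: no change — [lazsopo]
/funlek/:
  Rule 1 Final Vowel Lowering: no change — [funlek]
  Rule 2 Voicing Between Vowels: no change — [funlek]
  Rule 3 Final Obstruent Devoicing: no change — [funlek]
  Rule 4 Initial Consonant Epenthesis: no change — [funlek]
/akotikar/:
  Rule 1 Final Vowel Lowering: no change — [akotikar]
  Rule 2 Voicing Between Vowels: [akotikar] → [agodigar]
  Rule 3 Final Obstruent Devoicing: no change — [agodigar]
  Rule 4 Initial Consonant Epenthesis: [agodigar] → [tagodigar]

[lazsopo], [funlek], [tagodigar]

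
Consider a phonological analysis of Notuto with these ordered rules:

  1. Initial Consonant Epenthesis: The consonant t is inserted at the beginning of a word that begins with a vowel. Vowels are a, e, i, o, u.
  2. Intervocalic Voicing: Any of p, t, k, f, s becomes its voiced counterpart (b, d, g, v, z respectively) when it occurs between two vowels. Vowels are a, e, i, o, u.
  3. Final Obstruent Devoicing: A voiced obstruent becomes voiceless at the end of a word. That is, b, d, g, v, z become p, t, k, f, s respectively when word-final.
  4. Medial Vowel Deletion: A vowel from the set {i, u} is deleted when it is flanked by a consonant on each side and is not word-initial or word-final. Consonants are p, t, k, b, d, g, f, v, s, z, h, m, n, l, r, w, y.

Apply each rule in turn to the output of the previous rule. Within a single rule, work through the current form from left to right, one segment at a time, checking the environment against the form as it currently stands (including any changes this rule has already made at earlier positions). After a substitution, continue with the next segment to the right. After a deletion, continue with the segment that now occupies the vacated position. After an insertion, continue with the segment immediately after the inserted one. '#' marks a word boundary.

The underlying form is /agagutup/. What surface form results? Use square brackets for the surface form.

1 Initial Consonant Epenthesis: [agagutup] → [tagagutup]
2 Intervocalic Voicing: [tagagutup] → [tagagudup]
3 Final Obstruent Devoicing: no change — [tagagudup]
4 Medial Vowel Deletion: [tagagudup] → [tagagdp]

[tagagdp]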